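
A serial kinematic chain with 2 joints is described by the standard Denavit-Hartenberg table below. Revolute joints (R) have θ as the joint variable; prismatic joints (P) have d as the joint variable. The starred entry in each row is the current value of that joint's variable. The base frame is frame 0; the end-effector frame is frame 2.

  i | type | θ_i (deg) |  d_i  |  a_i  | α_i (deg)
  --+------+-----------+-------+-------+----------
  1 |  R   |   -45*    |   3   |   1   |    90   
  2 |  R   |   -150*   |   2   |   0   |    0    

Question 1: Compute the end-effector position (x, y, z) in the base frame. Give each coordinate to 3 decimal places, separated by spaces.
after link 1: o_1 = (0.7071, -0.7071, 3.0000)
after link 2: o_2 = (-0.7071, -2.1213, 3.0000)

-0.707 -2.121 3.000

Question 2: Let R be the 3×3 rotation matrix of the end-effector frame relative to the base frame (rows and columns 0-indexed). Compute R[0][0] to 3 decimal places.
-0.612

End-effector x-axis (col 0 of R) = (-0.6124,0.6124,-0.5000)
R[0][0] = -0.6124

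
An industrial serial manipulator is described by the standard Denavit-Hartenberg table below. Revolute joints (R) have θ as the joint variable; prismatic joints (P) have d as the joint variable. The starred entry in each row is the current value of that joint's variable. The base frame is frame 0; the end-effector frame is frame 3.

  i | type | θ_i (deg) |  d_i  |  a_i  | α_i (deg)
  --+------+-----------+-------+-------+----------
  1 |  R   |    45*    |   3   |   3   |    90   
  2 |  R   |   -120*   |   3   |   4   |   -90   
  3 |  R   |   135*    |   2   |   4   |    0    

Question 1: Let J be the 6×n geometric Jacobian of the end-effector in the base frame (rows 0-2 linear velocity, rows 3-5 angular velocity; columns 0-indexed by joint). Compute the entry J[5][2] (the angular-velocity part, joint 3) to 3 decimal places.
-0.500

axis z_2 = (0.6124,0.6124,-0.5000); lever o_n−o_2 = (0.2247,4.2247,1.4495)
cross product → J_v[:, 2] = (3.0000,-1.0000,2.4495)
J_ω[:, 2] = z_2
entry J[5][2] = -0.5000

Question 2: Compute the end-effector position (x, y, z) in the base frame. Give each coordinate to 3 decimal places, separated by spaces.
after link 1: o_1 = (2.1213, 2.1213, 3.0000)
after link 2: o_2 = (2.8284, -1.4142, -0.4641)
after link 3: o_3 = (3.0532, 2.8105, 0.9854)

3.053 2.811 0.985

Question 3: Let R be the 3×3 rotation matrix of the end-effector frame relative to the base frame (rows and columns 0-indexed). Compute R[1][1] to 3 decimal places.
-0.250

End-effector y-axis (col 1 of R) = (0.7500,-0.2500,0.6124)
R[1][1] = -0.2500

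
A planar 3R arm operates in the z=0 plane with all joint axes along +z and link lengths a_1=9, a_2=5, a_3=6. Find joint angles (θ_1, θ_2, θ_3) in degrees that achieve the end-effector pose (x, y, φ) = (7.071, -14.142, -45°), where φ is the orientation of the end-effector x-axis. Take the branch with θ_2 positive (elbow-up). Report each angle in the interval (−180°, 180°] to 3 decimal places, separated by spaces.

wrist centre = target − a_3·(cos φ, sin φ) = (2.8284, -9.8994)
cos θ_2 = (105.9969−9²−5²)/(2·9·5) = -0.0000; θ_2 = 90.0020° (elbow-up)
β = atan2(-9.8994,2.8284) = -74.0548°; ψ = atan2(5.0000,8.9998) = 29.0551°
θ_1 = β − ψ = -103.1098°
θ_3 = φ − θ_1 − θ_2 = -31.8921° (wrapped to (-180°,180°])

-103.110 90.002 -31.892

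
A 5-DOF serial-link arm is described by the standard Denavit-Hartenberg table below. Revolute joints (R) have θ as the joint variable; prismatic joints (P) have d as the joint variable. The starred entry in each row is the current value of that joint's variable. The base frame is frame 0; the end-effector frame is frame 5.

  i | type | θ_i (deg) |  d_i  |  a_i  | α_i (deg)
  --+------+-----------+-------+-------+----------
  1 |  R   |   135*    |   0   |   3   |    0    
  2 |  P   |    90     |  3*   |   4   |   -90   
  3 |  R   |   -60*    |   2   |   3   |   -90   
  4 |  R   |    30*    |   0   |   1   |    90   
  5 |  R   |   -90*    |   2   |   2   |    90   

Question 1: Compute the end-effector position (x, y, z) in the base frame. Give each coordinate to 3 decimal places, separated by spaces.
after link 1: o_1 = (-2.1213, 2.1213, 0.0000)
after link 2: o_2 = (-4.9497, -0.7071, 3.0000)
after link 3: o_3 = (-4.5962, -3.1820, 5.5981)
after link 4: o_4 = (-5.2559, -3.1346, 6.3481)
after link 5: o_5 = (-3.1600, -3.4882, 8.2141)

-3.160 -3.488 8.214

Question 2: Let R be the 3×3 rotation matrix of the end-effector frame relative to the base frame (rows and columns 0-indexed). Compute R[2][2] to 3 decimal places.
End-effector z-axis (col 2 of R) = (0.6597,-0.0474,-0.7500)
R[2][2] = -0.7500

-0.750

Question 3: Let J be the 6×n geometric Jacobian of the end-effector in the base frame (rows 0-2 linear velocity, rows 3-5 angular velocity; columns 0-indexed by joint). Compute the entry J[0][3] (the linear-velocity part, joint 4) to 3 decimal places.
-1.755

axis z_3 = (-0.6124,-0.6124,-0.5000); lever o_n−o_3 = (1.4362,-0.3062,2.6160)
cross product → J_v[:, 3] = (-1.7551,0.8839,1.0670)
J_ω[:, 3] = z_3
entry J[0][3] = -1.7551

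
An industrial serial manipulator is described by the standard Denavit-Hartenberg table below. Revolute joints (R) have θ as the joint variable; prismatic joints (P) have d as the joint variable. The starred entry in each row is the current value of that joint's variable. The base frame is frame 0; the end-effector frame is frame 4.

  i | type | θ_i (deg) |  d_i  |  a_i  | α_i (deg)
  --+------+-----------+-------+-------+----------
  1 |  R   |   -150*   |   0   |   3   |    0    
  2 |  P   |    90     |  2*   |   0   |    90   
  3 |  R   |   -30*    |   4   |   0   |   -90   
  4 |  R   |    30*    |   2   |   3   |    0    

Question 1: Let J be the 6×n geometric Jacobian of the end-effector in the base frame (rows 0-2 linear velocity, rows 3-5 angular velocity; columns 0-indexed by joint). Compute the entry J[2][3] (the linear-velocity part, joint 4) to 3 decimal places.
axis z_3 = (0.2500,-0.4330,0.8660); lever o_n−o_3 = (2.9240,-2.0646,0.4330)
cross product → J_v[:, 3] = (1.6005,2.4240,0.7500)
J_ω[:, 3] = z_3
entry J[2][3] = 0.7500

0.750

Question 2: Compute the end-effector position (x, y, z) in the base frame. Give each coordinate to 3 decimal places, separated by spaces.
-3.138 -5.565 2.433

after link 1: o_1 = (-2.5981, -1.5000, 0.0000)
after link 2: o_2 = (-2.5981, -1.5000, 2.0000)
after link 3: o_3 = (-6.0622, -3.5000, 2.0000)
after link 4: o_4 = (-3.1381, -5.5646, 2.4330)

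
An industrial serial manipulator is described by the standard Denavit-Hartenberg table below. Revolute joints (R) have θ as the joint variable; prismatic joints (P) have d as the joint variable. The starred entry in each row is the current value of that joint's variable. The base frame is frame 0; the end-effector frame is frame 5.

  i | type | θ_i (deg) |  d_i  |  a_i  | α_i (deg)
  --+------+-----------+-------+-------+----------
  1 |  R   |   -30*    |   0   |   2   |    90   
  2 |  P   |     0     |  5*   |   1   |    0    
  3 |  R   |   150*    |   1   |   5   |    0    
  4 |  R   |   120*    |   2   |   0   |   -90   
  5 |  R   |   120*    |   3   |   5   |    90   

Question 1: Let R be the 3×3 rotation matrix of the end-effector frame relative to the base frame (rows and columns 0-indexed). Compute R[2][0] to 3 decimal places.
End-effector x-axis (col 0 of R) = (0.4330,0.7500,0.5000)
R[2][0] = 0.5000

0.500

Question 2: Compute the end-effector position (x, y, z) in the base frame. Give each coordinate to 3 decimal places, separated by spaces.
after link 1: o_1 = (1.7321, -1.0000, 0.0000)
after link 2: o_2 = (0.0981, -5.8301, 0.0000)
after link 3: o_3 = (-4.1519, -4.5311, 2.5000)
after link 4: o_4 = (-5.1519, -6.2631, 2.5000)
after link 5: o_5 = (-0.3888, -4.0131, 5.0000)

-0.389 -4.013 5.000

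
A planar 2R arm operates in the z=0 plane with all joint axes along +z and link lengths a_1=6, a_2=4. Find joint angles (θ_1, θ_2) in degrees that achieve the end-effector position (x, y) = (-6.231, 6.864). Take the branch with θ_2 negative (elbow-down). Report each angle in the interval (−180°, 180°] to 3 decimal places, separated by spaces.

149.998 -45.002

cos θ_2 = (85.9399−6²−4²)/(2·6·4) = 0.7071; θ_2 = -45.0021° (elbow-down)
β = atan2(6.8640,-6.2310) = 132.2325°; ψ = atan2(-2.8285,8.8283) = -17.7651°
θ_1 = β − ψ = 149.9976°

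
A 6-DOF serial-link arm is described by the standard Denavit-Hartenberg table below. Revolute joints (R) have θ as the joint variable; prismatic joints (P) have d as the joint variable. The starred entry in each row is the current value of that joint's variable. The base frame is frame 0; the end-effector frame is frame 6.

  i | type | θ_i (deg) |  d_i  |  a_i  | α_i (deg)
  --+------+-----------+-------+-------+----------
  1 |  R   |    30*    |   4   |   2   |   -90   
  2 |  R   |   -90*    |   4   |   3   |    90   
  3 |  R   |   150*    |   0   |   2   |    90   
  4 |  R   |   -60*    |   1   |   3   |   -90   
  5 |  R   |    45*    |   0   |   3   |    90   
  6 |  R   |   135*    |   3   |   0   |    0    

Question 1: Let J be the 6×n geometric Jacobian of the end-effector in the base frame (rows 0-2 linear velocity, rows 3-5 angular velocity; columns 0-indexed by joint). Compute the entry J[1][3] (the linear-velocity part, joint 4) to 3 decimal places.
axis z_3 = (-0.4330,0.7500,0.5000); lever o_n−o_3 = (4.0936,5.4542,-2.6362)
cross product → J_v[:, 3] = (-4.7042,0.9053,-5.4320)
J_ω[:, 3] = z_3
entry J[1][3] = 0.9053

0.905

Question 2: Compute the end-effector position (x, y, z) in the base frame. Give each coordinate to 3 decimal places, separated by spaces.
3.326 10.784 2.632

after link 1: o_1 = (1.7321, 1.0000, 4.0000)
after link 2: o_2 = (-0.2679, 4.4641, 7.0000)
after link 3: o_3 = (-0.7679, 5.3301, 5.2679)
after link 4: o_4 = (0.6740, 8.0287, 4.4689)
after link 5: o_5 = (2.9184, 7.8155, 2.4897)
after link 6: o_6 = (3.3257, 10.7844, 2.6318)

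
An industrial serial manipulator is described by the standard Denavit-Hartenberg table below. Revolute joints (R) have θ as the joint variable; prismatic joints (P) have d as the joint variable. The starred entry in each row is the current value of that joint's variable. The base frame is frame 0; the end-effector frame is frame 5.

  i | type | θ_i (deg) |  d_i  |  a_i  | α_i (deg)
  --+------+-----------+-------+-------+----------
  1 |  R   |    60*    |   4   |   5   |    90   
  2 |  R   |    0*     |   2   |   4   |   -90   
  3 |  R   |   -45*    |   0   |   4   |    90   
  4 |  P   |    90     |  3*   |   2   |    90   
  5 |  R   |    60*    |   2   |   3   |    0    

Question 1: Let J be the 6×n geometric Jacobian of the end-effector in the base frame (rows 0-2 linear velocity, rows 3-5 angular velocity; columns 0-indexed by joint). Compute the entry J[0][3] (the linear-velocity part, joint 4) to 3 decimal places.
prismatic axis z_3 = (0.2588,-0.9659,0.0000)
J_v[:, 3] = z_3; J_ω[:, 3] = (0,0,0)
entry J[0][3] = 0.2588

0.259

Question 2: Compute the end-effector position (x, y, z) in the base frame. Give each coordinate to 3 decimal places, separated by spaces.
after link 1: o_1 = (2.5000, 4.3301, 4.0000)
after link 2: o_2 = (6.2321, 6.7942, 4.0000)
after link 3: o_3 = (10.0958, 7.8295, 4.0000)
after link 4: o_4 = (10.8722, 4.9317, 6.0000)
after link 5: o_5 = (13.4765, 2.9398, 7.5000)

13.476 2.940 7.500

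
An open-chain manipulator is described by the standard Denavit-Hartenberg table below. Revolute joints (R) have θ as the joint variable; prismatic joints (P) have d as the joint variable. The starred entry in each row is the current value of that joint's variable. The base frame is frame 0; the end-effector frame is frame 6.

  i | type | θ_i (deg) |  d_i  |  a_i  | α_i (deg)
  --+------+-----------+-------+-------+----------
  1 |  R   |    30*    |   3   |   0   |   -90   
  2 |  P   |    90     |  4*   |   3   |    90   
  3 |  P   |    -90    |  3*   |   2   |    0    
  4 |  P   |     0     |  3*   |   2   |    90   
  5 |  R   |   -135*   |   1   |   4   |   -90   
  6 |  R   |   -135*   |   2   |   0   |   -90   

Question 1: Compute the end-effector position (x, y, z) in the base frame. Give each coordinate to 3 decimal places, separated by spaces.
0.815 2.103 1.000

after link 1: o_1 = (0.0000, 0.0000, 3.0000)
after link 2: o_2 = (-2.0000, 3.4641, 0.0000)
after link 3: o_3 = (1.5981, 3.2321, 0.0000)
after link 4: o_4 = (5.1962, 3.0000, 0.0000)
after link 5: o_5 = (1.3324, 4.0353, 1.0000)
after link 6: o_6 = (0.8148, 2.1034, 1.0000)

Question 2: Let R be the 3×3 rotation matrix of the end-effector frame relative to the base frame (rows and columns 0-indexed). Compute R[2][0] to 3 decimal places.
End-effector x-axis (col 0 of R) = (0.6830,-0.1830,0.7071)
R[2][0] = 0.7071

0.707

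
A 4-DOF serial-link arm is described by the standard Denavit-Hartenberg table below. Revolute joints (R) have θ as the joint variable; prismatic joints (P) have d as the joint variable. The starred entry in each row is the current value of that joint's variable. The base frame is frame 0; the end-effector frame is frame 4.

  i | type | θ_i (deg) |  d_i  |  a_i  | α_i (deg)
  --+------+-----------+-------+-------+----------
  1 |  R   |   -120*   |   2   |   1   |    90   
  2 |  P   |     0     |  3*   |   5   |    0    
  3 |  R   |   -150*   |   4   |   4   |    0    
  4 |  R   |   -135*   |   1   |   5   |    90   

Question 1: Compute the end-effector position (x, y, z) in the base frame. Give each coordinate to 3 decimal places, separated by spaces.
after link 1: o_1 = (-0.5000, -0.8660, 2.0000)
after link 2: o_2 = (-5.5981, -3.6962, 2.0000)
after link 3: o_3 = (-7.3301, 1.3038, 0.0000)
after link 4: o_4 = (-8.8432, 0.6831, 4.8296)

-8.843 0.683 4.830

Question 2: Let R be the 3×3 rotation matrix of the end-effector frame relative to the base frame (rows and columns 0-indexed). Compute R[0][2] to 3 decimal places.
End-effector z-axis (col 2 of R) = (-0.4830,-0.8365,-0.2588)
R[0][2] = -0.4830

-0.483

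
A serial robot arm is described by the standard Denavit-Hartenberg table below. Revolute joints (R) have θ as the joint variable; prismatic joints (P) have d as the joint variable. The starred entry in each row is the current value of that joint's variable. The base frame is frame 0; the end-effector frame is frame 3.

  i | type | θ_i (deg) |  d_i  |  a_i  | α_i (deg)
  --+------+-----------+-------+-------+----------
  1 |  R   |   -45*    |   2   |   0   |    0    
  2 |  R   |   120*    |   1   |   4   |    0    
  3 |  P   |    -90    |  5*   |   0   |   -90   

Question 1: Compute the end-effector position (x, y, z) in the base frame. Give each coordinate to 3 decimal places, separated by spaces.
1.035 3.864 8.000

after link 1: o_1 = (0.0000, 0.0000, 2.0000)
after link 2: o_2 = (1.0353, 3.8637, 3.0000)
after link 3: o_3 = (1.0353, 3.8637, 8.0000)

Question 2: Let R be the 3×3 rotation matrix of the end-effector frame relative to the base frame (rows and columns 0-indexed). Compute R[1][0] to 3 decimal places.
End-effector x-axis (col 0 of R) = (0.9659,-0.2588,0.0000)
R[1][0] = -0.2588

-0.259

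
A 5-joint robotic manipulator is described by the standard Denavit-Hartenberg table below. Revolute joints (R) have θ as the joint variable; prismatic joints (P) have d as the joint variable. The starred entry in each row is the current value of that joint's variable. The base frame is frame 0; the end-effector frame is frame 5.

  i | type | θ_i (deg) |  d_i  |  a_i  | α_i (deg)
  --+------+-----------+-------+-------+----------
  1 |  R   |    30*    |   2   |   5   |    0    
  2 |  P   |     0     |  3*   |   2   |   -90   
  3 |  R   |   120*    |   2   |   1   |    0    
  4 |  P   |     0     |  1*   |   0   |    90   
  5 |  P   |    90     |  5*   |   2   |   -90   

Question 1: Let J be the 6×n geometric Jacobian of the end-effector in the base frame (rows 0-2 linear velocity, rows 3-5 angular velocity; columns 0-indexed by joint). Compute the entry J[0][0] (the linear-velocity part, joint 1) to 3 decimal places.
axis z_0 = ẑ; lever o_n−o_0 = (6.8792,9.7452,1.6340)
cross product → J_v[:, 0] = (-9.7452,6.8792,0.0000)
J_ω[:, 0] = z_0
entry J[0][0] = -9.7452

-9.745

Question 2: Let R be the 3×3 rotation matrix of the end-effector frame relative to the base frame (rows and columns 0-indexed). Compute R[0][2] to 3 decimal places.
End-effector z-axis (col 2 of R) = (0.4330,0.2500,0.8660)
R[0][2] = 0.4330

0.433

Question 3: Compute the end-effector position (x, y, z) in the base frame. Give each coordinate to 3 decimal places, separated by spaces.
after link 1: o_1 = (4.3301, 2.5000, 2.0000)
after link 2: o_2 = (6.0622, 3.5000, 5.0000)
after link 3: o_3 = (4.6292, 4.9821, 4.1340)
after link 4: o_4 = (4.1292, 5.8481, 4.1340)
after link 5: o_5 = (6.8792, 9.7452, 1.6340)

6.879 9.745 1.634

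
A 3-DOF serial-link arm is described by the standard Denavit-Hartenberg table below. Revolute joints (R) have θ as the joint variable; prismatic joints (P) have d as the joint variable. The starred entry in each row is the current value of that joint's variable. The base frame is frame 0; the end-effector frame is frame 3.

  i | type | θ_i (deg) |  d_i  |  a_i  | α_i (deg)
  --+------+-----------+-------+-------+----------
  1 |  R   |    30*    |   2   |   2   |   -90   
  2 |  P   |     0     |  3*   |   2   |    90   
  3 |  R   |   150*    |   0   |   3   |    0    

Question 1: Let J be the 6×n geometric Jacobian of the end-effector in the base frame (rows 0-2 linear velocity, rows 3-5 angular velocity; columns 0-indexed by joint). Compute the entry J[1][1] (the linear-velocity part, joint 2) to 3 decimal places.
prismatic axis z_1 = (-0.5000,0.8660,0.0000)
J_v[:, 1] = z_1; J_ω[:, 1] = (0,0,0)
entry J[1][1] = 0.8660

0.866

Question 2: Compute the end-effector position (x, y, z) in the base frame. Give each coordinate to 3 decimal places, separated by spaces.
-1.036 4.598 2.000

after link 1: o_1 = (1.7321, 1.0000, 2.0000)
after link 2: o_2 = (1.9641, 4.5981, 2.0000)
after link 3: o_3 = (-1.0359, 4.5981, 2.0000)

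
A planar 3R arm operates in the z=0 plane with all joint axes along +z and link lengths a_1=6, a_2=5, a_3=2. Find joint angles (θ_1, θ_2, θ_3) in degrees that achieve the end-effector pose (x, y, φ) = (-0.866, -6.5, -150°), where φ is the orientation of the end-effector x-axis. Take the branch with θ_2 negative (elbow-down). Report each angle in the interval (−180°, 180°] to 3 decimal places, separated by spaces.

-30.000 -120.000 -0.000

wrist centre = target − a_3·(cos φ, sin φ) = (0.8661, -5.5000)
cos θ_2 = (31.0000−6²−5²)/(2·6·5) = -0.5000; θ_2 = -120.0000° (elbow-down)
β = atan2(-5.5000,0.8661) = -81.0515°; ψ = atan2(-4.3301,3.5000) = -51.0517°
θ_1 = β − ψ = -29.9998°
θ_3 = φ − θ_1 − θ_2 = -0.0003° (wrapped to (-180°,180°])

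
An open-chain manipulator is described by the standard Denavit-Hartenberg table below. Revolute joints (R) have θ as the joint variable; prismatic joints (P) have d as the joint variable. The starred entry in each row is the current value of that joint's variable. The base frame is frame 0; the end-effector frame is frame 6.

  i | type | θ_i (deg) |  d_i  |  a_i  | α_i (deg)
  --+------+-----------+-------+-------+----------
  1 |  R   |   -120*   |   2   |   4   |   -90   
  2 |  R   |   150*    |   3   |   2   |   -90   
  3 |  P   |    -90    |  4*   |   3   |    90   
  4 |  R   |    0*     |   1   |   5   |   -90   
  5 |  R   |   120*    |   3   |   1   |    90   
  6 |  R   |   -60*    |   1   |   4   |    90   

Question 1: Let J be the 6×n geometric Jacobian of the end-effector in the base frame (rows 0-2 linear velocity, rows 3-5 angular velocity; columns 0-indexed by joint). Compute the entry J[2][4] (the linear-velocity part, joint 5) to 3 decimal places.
0.317

axis z_4 = (0.2500,0.4330,0.8660); lever o_n−o_4 = (0.6764,2.4396,-1.9510)
cross product → J_v[:, 4] = (-2.9575,1.0736,0.3170)
J_ω[:, 4] = z_4
entry J[2][4] = 0.3170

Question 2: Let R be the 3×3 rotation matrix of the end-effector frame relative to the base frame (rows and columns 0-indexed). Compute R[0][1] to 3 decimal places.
End-effector y-axis (col 1 of R) = (0.9665,-0.0580,-0.2500)
R[0][1] = 0.9665

0.967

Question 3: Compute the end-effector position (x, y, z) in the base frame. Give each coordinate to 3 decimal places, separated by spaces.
after link 1: o_1 = (-2.0000, -3.4641, 2.0000)
after link 2: o_2 = (1.4641, -3.4641, 1.0000)
after link 3: o_3 = (5.0622, -3.2321, 4.4641)
after link 4: o_4 = (8.9593, -6.4821, 4.9641)
after link 5: o_5 = (9.6513, -4.2835, 7.1292)
after link 6: o_6 = (9.6357, -4.0425, 3.0131)

9.636 -4.042 3.013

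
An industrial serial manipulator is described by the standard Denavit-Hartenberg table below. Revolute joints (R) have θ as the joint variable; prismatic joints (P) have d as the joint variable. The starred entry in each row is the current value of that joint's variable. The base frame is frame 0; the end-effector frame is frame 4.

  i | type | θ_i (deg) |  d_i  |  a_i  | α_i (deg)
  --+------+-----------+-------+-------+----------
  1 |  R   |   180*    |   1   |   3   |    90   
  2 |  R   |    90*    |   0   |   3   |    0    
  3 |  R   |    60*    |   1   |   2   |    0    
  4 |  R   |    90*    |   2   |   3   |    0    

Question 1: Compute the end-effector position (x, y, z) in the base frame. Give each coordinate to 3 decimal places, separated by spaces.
after link 1: o_1 = (-3.0000, 0.0000, 1.0000)
after link 2: o_2 = (-3.0000, 0.0000, 4.0000)
after link 3: o_3 = (-1.2679, 1.0000, 5.0000)
after link 4: o_4 = (0.2321, 3.0000, 2.4019)

0.232 3.000 2.402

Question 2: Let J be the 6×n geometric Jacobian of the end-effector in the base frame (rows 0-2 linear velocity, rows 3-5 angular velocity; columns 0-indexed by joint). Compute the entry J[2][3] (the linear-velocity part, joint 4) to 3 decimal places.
axis z_3 = (0.0000,1.0000,0.0000); lever o_n−o_3 = (1.5000,2.0000,-2.5981)
cross product → J_v[:, 3] = (-2.5981,0.0000,-1.5000)
J_ω[:, 3] = z_3
entry J[2][3] = -1.5000

-1.500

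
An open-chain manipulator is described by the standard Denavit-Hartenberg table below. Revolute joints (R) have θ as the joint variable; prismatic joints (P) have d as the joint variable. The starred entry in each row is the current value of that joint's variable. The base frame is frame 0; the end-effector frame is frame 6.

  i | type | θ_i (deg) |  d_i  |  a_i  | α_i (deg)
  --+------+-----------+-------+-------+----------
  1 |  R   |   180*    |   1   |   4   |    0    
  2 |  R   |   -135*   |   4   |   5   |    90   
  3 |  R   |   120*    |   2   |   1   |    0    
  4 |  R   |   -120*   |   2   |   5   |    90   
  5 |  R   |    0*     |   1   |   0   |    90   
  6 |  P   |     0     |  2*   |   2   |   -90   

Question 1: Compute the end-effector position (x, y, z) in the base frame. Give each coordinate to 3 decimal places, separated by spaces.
after link 1: o_1 = (-4.0000, 0.0000, 1.0000)
after link 2: o_2 = (-0.4645, 3.5355, 5.0000)
after link 3: o_3 = (0.5962, 1.7678, 5.8660)
after link 4: o_4 = (5.5459, 3.8891, 5.8660)
after link 5: o_5 = (5.5459, 3.8891, 4.8660)
after link 6: o_6 = (5.5459, 6.7175, 4.8660)

5.546 6.718 4.866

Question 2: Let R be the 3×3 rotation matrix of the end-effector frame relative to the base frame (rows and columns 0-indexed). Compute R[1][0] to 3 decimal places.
End-effector x-axis (col 0 of R) = (0.7071,0.7071,0.0000)
R[1][0] = 0.7071

0.707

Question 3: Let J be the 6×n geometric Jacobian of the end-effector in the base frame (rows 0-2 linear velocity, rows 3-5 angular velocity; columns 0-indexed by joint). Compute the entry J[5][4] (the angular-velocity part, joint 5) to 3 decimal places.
-1.000

axis z_4 = (0.0000,-0.0000,-1.0000); lever o_n−o_4 = (0.0000,2.8284,-1.0000)
cross product → J_v[:, 4] = (2.8284,0.0000,0.0000)
J_ω[:, 4] = z_4
entry J[5][4] = -1.0000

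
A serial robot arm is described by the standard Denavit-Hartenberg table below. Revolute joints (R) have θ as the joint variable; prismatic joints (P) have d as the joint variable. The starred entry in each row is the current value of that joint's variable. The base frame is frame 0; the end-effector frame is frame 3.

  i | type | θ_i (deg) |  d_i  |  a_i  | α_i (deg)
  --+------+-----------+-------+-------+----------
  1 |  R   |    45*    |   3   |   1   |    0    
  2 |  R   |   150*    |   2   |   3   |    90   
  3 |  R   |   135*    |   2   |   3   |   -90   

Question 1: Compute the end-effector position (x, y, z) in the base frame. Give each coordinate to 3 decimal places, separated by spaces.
-0.659 2.412 7.121

after link 1: o_1 = (0.7071, 0.7071, 3.0000)
after link 2: o_2 = (-2.1907, -0.0694, 5.0000)
after link 3: o_3 = (-0.6593, 2.4115, 7.1213)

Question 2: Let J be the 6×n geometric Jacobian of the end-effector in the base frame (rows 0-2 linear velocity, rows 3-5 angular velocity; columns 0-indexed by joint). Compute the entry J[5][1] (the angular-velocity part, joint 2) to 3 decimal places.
axis z_1 = (0.0000,0.0000,1.0000); lever o_n−o_1 = (-1.3664,1.7044,4.1213)
cross product → J_v[:, 1] = (-1.7044,-1.3664,0.0000)
J_ω[:, 1] = z_1
entry J[5][1] = 1.0000

1.000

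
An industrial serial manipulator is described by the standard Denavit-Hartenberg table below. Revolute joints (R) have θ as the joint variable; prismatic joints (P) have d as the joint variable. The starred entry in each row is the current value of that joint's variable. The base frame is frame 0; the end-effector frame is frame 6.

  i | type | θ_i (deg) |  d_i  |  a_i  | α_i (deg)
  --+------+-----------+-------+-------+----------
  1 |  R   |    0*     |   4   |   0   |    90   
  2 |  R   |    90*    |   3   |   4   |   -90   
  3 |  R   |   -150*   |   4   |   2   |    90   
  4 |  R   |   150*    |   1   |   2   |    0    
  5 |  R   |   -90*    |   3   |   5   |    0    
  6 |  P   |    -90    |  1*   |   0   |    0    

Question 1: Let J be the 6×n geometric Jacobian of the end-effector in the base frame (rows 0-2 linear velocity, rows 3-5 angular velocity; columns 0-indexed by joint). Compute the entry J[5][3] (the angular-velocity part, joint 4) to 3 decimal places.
-0.500

axis z_3 = (-0.0000,0.8660,-0.5000); lever o_n−o_3 = (-5.3301,3.9462,-3.1651)
cross product → J_v[:, 3] = (-0.7679,2.6651,4.6160)
J_ω[:, 3] = z_3
entry J[5][3] = -0.5000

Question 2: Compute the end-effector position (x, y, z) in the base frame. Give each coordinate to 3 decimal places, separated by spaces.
after link 1: o_1 = (0.0000, 0.0000, 4.0000)
after link 2: o_2 = (0.0000, -3.0000, 8.0000)
after link 3: o_3 = (-4.0000, -4.0000, 6.2679)
after link 4: o_4 = (-5.0000, -2.2679, 7.2679)
after link 5: o_5 = (-9.3301, -0.9199, 3.6029)
after link 6: o_6 = (-9.3301, -0.0538, 3.1029)

-9.330 -0.054 3.103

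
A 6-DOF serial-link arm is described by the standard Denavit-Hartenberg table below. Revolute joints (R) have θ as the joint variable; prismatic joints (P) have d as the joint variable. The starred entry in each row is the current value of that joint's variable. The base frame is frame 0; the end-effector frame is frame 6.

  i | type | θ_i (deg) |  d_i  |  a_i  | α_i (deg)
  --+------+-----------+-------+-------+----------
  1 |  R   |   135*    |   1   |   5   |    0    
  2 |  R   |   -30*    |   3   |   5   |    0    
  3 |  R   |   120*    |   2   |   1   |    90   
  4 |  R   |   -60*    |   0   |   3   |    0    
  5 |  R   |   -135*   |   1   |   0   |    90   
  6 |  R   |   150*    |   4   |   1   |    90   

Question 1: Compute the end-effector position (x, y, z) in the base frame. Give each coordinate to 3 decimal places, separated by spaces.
-8.982 6.334 7.041

after link 1: o_1 = (-3.5355, 3.5355, 1.0000)
after link 2: o_2 = (-4.8296, 8.3652, 4.0000)
after link 3: o_3 = (-5.5367, 7.6581, 6.0000)
after link 4: o_4 = (-6.5974, 6.5974, 3.4019)
after link 5: o_5 = (-7.3045, 7.3045, 3.4019)
after link 6: o_6 = (-8.9816, 6.3345, 7.0415)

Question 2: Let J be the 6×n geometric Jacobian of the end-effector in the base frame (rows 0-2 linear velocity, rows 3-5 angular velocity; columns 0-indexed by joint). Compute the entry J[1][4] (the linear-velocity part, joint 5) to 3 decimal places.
2.574

axis z_4 = (-0.7071,0.7071,0.0000); lever o_n−o_4 = (-2.3842,-0.2629,3.6396)
cross product → J_v[:, 4] = (2.5736,2.5736,1.8718)
J_ω[:, 4] = z_4
entry J[1][4] = 2.5736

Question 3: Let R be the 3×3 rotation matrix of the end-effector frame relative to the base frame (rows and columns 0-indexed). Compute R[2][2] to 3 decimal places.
End-effector z-axis (col 2 of R) = (-0.2709,0.9539,0.1294)
R[2][2] = 0.1294

0.129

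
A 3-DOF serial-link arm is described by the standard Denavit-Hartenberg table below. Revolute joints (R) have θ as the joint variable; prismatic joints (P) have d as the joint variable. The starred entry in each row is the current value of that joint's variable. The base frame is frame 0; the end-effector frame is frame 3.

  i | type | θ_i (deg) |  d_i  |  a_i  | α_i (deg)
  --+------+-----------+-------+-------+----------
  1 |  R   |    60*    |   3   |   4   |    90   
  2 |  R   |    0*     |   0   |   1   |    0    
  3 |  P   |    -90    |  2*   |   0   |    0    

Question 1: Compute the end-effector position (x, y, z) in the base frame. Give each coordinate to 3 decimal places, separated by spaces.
after link 1: o_1 = (2.0000, 3.4641, 3.0000)
after link 2: o_2 = (2.5000, 4.3301, 3.0000)
after link 3: o_3 = (4.2321, 3.3301, 3.0000)

4.232 3.330 3.000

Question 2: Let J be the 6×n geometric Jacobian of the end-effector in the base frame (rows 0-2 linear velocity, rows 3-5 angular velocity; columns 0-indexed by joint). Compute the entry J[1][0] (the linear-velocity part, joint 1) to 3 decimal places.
axis z_0 = ẑ; lever o_n−o_0 = (4.2321,3.3301,3.0000)
cross product → J_v[:, 0] = (-3.3301,4.2321,0.0000)
J_ω[:, 0] = z_0
entry J[1][0] = 4.2321

4.232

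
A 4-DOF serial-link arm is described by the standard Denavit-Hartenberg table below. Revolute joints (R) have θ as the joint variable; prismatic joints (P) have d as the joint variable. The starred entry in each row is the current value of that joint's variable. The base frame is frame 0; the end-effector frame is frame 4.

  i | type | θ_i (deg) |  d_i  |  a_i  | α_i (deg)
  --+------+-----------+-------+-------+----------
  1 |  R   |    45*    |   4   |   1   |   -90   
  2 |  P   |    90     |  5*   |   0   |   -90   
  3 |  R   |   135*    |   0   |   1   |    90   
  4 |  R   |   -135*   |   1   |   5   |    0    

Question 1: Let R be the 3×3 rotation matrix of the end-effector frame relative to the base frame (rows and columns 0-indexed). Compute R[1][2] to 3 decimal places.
End-effector z-axis (col 2 of R) = (0.5000,-0.5000,-0.7071)
R[1][2] = -0.5000

-0.500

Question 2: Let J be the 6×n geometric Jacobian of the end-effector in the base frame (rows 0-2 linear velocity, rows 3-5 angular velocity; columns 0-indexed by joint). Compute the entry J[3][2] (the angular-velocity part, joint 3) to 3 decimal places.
-0.707

axis z_2 = (-0.7071,-0.7071,-0.0000); lever o_n−o_2 = (1.7322,3.2678,-2.5000)
cross product → J_v[:, 2] = (1.7678,-1.7678,-1.0858)
J_ω[:, 2] = z_2
entry J[3][2] = -0.7071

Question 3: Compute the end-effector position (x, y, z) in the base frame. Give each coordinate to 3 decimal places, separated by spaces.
-1.096 7.510 1.500

after link 1: o_1 = (0.7071, 0.7071, 4.0000)
after link 2: o_2 = (-2.8284, 4.2426, 4.0000)
after link 3: o_3 = (-2.3284, 3.7426, 4.7071)
after link 4: o_4 = (-1.0962, 7.5104, 1.5000)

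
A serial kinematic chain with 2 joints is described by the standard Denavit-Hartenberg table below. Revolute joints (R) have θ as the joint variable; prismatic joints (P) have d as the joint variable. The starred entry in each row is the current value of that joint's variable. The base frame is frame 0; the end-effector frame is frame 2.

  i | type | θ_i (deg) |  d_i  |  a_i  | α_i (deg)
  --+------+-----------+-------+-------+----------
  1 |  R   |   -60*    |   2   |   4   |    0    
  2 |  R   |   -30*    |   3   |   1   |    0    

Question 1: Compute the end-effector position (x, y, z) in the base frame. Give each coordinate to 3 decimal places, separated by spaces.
after link 1: o_1 = (2.0000, -3.4641, 2.0000)
after link 2: o_2 = (2.0000, -4.4641, 5.0000)

2.000 -4.464 5.000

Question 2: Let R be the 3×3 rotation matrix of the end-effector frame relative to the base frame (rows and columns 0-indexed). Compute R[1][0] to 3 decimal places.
-1.000

End-effector x-axis (col 0 of R) = (0.0000,-1.0000,0.0000)
R[1][0] = -1.0000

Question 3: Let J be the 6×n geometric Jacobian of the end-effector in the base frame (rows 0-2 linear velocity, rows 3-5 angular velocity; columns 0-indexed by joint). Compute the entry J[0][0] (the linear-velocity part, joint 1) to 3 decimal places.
axis z_0 = ẑ; lever o_n−o_0 = (2.0000,-4.4641,5.0000)
cross product → J_v[:, 0] = (4.4641,2.0000,-0.0000)
J_ω[:, 0] = z_0
entry J[0][0] = 4.4641

4.464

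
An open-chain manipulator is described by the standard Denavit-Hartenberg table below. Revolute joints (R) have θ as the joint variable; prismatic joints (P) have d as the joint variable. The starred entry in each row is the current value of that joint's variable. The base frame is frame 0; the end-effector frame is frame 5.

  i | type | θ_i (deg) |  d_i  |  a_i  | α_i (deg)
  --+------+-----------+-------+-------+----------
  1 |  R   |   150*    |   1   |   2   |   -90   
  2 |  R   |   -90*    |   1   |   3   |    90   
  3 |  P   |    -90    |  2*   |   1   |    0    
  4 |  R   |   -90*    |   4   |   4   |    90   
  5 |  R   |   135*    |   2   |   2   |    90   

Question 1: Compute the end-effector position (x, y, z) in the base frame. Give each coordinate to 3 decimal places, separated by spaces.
3.689 -4.439 1.414

after link 1: o_1 = (-1.7321, 1.0000, 1.0000)
after link 2: o_2 = (-2.2321, 0.1340, 4.0000)
after link 3: o_3 = (-0.0000, 0.0000, 4.0000)
after link 4: o_4 = (3.4641, -2.0000, 0.0000)
after link 5: o_5 = (3.6888, -4.4392, 1.4142)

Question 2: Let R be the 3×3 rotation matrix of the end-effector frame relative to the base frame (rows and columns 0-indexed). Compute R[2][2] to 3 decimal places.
-0.707

End-effector z-axis (col 2 of R) = (0.6124,-0.3536,-0.7071)
R[2][2] = -0.7071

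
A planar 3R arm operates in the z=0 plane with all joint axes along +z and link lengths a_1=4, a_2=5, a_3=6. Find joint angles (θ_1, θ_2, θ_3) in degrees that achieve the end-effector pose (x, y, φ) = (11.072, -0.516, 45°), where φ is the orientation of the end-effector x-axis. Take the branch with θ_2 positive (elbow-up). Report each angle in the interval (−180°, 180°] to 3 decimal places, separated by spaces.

wrist centre = target − a_3·(cos φ, sin φ) = (6.8294, -4.7586)
cos θ_2 = (69.2848−4²−5²)/(2·4·5) = 0.7071; θ_2 = 44.9989° (elbow-up)
β = atan2(-4.7586,6.8294) = -34.8685°; ψ = atan2(3.5355,7.5356) = 25.1345°
θ_1 = β − ψ = -60.0030°
θ_3 = φ − θ_1 − θ_2 = 60.0040° (wrapped to (-180°,180°])

-60.003 44.999 60.004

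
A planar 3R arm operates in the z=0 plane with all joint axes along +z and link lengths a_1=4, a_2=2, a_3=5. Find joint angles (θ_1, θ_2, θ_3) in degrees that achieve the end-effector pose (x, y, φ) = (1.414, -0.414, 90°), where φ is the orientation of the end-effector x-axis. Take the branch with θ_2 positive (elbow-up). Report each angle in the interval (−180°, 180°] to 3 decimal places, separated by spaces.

-90.006 45.015 134.991

wrist centre = target − a_3·(cos φ, sin φ) = (1.4140, -5.4140)
cos θ_2 = (31.3108−4²−2²)/(2·4·2) = 0.7069; θ_2 = 45.0148° (elbow-up)
β = atan2(-5.4140,1.4140) = -75.3628°; ψ = atan2(1.4146,5.4138) = 14.6434°
θ_1 = β − ψ = -90.0061°
θ_3 = φ − θ_1 − θ_2 = 134.9913° (wrapped to (-180°,180°])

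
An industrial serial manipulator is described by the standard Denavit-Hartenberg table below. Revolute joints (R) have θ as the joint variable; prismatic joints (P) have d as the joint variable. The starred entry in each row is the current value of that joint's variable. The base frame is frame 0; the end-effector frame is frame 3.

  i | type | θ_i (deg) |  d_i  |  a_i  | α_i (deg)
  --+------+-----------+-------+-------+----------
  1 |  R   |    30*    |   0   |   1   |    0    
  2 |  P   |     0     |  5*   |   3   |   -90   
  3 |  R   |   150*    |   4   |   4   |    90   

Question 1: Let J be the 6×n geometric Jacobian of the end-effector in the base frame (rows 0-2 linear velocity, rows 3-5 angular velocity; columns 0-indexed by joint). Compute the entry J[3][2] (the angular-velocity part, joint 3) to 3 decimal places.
-0.500

axis z_2 = (-0.5000,0.8660,0.0000); lever o_n−o_2 = (-5.0000,1.7321,-2.0000)
cross product → J_v[:, 2] = (-1.7321,-1.0000,3.4641)
J_ω[:, 2] = z_2
entry J[3][2] = -0.5000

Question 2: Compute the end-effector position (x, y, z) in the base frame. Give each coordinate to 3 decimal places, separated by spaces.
-1.536 3.732 3.000

after link 1: o_1 = (0.8660, 0.5000, 0.0000)
after link 2: o_2 = (3.4641, 2.0000, 5.0000)
after link 3: o_3 = (-1.5359, 3.7321, 3.0000)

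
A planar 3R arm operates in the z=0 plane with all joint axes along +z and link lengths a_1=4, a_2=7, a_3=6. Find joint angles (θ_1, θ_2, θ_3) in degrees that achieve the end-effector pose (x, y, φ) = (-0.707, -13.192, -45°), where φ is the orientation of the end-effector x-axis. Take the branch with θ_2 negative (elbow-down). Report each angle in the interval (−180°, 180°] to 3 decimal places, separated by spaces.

-89.993 -45.012 90.004

wrist centre = target − a_3·(cos φ, sin φ) = (-4.9496, -8.9494)
cos θ_2 = (104.5900−4²−7²)/(2·4·7) = 0.7070; θ_2 = -45.0116° (elbow-down)
β = atan2(-8.9494,-4.9496) = -118.9458°; ψ = atan2(-4.9507,8.9487) = -28.9528°
θ_1 = β − ψ = -89.9929°
θ_3 = φ − θ_1 − θ_2 = 90.0045° (wrapped to (-180°,180°])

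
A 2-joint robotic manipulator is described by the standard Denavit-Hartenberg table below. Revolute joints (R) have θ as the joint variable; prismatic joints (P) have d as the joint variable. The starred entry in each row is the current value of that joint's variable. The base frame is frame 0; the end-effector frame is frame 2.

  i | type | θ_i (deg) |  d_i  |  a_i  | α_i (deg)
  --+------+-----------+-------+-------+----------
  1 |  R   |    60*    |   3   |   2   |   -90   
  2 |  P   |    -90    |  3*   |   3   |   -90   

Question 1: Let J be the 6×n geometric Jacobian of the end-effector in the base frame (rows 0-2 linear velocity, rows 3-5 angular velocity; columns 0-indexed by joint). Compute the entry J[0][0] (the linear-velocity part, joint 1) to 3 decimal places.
-3.232

axis z_0 = ẑ; lever o_n−o_0 = (-1.5981,3.2321,6.0000)
cross product → J_v[:, 0] = (-3.2321,-1.5981,0.0000)
J_ω[:, 0] = z_0
entry J[0][0] = -3.2321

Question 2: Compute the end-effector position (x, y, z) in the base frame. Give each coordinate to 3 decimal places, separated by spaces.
-1.598 3.232 6.000

after link 1: o_1 = (1.0000, 1.7321, 3.0000)
after link 2: o_2 = (-1.5981, 3.2321, 6.0000)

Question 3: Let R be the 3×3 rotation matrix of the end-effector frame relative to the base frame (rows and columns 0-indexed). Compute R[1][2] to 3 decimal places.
End-effector z-axis (col 2 of R) = (0.5000,0.8660,-0.0000)
R[1][2] = 0.8660

0.866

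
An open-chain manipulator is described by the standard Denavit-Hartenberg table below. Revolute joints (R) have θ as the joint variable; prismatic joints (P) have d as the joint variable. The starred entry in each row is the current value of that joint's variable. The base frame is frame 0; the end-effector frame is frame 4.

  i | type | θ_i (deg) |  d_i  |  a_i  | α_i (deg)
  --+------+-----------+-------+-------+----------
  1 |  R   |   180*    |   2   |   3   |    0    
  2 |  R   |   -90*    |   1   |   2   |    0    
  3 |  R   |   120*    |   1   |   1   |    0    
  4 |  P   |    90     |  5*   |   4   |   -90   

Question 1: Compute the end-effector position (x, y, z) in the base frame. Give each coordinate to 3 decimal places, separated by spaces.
after link 1: o_1 = (-3.0000, 0.0000, 2.0000)
after link 2: o_2 = (-3.0000, 2.0000, 3.0000)
after link 3: o_3 = (-3.8660, 1.5000, 4.0000)
after link 4: o_4 = (-1.8660, -1.9641, 9.0000)

-1.866 -1.964 9.000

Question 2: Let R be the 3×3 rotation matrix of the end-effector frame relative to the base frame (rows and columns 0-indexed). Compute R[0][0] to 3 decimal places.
0.500

End-effector x-axis (col 0 of R) = (0.5000,-0.8660,0.0000)
R[0][0] = 0.5000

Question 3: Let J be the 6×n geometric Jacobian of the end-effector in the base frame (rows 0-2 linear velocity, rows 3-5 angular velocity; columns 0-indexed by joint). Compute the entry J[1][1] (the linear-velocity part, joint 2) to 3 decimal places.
axis z_1 = (0.0000,0.0000,1.0000); lever o_n−o_1 = (1.1340,-1.9641,7.0000)
cross product → J_v[:, 1] = (1.9641,1.1340,-0.0000)
J_ω[:, 1] = z_1
entry J[1][1] = 1.1340

1.134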